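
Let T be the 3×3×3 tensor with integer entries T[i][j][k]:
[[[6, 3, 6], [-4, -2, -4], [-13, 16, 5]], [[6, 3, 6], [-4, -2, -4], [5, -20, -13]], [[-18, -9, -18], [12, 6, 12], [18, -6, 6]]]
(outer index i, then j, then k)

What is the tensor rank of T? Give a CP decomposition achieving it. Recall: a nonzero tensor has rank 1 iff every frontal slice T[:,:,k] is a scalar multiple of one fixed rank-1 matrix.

Lower bound: the mode-1 unfolding of T (rows indexed by i, columns by (j,k) = (0,0), (0,1), (0,2), (1,0), (1,1), (1,2), (2,0), (2,1), (2,2)) is [[6, 3, 6, -4, -2, -4, -13, 16, 5], [6, 3, 6, -4, -2, -4, 5, -20, -13], [-18, -9, -18, 12, 6, 12, 18, -6, 6]].
There the 2×2 minor on rows i ∈ {0, 1}, columns (j,k) ∈ {(0,0), (2,0)} is det [[6, -13], [6, 5]] = 108 ≠ 0, so this unfolding has rank ≥ 2; CP rank is at least every unfolding rank, so rank(T) ≥ 2. (Unfolding ranks only ever bound the CP rank from below — rank(T) can be strictly larger than all of them — so the matching upper bound has to come from an explicit 2-term decomposition.)
Upper bound — finding two terms. Write S_k = T[:,:,k] for the frontal slices: S₀ = [[6, -4, -13], [6, -4, 5], [-18, 12, 18]], S₁ = [[3, -2, 16], [3, -2, -20], [-9, 6, -6]], S₂ = [[6, -4, 5], [6, -4, -13], [-18, 12, 6]].
If T = a₁ ⊗ b₁ ⊗ c₁ + a₂ ⊗ b₂ ⊗ c₂ then each S_k = c₁[k]·a₁b₁ᵀ + c₂[k]·a₂b₂ᵀ. S₀ and S₁ are linearly independent, so a₁b₁ᵀ and a₂b₂ᵀ must span the same plane of matrices: they are the rank-1 matrices of the form x·S₀ + y·S₁.
The 2×2 minor of x·S₀ + y·S₁ on rows {0,1}, columns {0,2} is 108·x² − 162·xy − 108·y² = 54·(x − 2·y)(2·x + y), vanishing at (x:y) = (2:1) and (1:-2).
M₁ = 2·S₀ + S₁ = [[15, -10, -10], [15, -10, -10], [-45, 30, 30]] = 5·[1, 1, -3][3, -2, -2]ᵀ and M₂ = S₀ − 2·S₁ = [[0, 0, -45], [0, 0, 45], [0, 0, 30]] = (-15)·[3, -3, -2][0, 0, 1]ᵀ, so take a₁ = [1, 1, -3], b₁ = [3, -2, -2], a₂ = [3, -3, -2], b₂ = [0, 0, 1].
Each slice is an integer combination of E₁ = a₁b₁ᵀ and E₂ = a₂b₂ᵀ: S₀ = 2·E₁ − 3·E₂, S₁ = E₁ + 6·E₂, S₂ = 2·E₁ + 3·E₂; reading off coefficients, c₁ = [2, 1, 2] and c₂ = [-3, 6, 3].
Hence T = [1, 1, -3] ⊗ [3, -2, -2] ⊗ [2, 1, 2] + [3, -3, -2] ⊗ [0, 0, 1] ⊗ [-3, 6, 3], so rank(T) ≤ 2.
These bounds meet, so rank(T) = 2.
Check entry T[0,0,2] = 6: (1)·(3)·(2) + (3)·(0)·(3) = 6.

rank(T) = 2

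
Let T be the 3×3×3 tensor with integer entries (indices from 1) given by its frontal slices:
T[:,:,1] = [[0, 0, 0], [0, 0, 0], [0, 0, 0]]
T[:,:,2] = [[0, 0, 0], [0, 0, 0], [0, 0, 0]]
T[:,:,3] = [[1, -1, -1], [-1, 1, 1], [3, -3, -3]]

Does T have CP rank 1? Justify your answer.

If T = a (x) b (x) c then every fibre of T is a multiple of the corresponding factor, so read the factors off the fibres through the nonzero entry T[1,1,3] = 1.
The mode-1 fibre T[:,1,3] = [1, -1, 3] gives a = (1, -1, 3) (primitive direction); the mode-2 fibre T[1,:,3] = [1, -1, -1] gives b = (1, -1, -1); then c[k] = T[1,1,k] / (a[1]·b[1]) = [0, 0, 1] / 1 = (0, 0, 1).
Expanding (1, -1, 3) (x) (1, -1, -1) (x) (0, 0, 1) reproduces all 27 entries of T, so T = (1, -1, 3) (x) (1, -1, -1) (x) (0, 0, 1) and rank(T) ≤ 1.
Equivalently every frontal slice T[:,:,k] is c[k] times the rank-1 matrix (1, -1, 3) (x) (1, -1, -1). So T has rank 1 (it is nonzero).

Yes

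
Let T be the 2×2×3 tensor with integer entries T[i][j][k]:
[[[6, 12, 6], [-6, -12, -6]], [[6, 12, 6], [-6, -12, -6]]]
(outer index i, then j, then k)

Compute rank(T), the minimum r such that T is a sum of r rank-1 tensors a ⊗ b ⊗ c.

1

Lower bound: T ≠ 0 (e.g. T[0,0,0] = 6), so rank(T) ≥ 1.
Upper bound: if T = a ⊗ b ⊗ c then every fibre of T is a multiple of the corresponding factor, so read the factors off the fibres through the nonzero entry T[0,0,0] = 6.
The mode-1 fibre T[:,0,0] = [6, 6] gives a = [1, 1] (primitive direction); the mode-2 fibre T[0,:,0] = [6, -6] gives b = [1, -1]; then c[k] = T[0,0,k] / (a[0]·b[0]) = [6, 12, 6] / 1 = [6, 12, 6].
Expanding [1, 1] ⊗ [1, -1] ⊗ [6, 12, 6] reproduces all 12 entries of T, so T = [1, 1] ⊗ [1, -1] ⊗ [6, 12, 6] and rank(T) ≤ 1.
These bounds meet, so rank(T) = 1.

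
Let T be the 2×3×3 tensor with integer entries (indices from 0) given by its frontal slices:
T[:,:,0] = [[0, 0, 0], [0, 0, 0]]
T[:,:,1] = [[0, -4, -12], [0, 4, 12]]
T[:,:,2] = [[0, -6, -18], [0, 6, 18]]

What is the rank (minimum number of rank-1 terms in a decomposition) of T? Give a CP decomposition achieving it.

rank(T) = 1

Lower bound: T ≠ 0 (e.g. T[0,1,1] = -4), so rank(T) ≥ 1.
Upper bound: if T = a (x) b (x) c then every fibre of T is a multiple of the corresponding factor, so read the factors off the fibres through the nonzero entry T[0,1,1] = -4.
The mode-1 fibre T[:,1,1] = [-4, 4] gives a = [1, -1] (primitive direction); the mode-2 fibre T[0,:,1] = [0, -4, -12] gives b = [0, 1, 3]; then c[k] = T[0,1,k] / (a[0]·b[1]) = [0, -4, -6] / 1 = [0, -4, -6].
Expanding [1, -1] (x) [0, 1, 3] (x) [0, -4, -6] reproduces all 18 entries of T, so T = [1, -1] (x) [0, 1, 3] (x) [0, -4, -6] and rank(T) ≤ 1.
These bounds meet, so rank(T) = 1.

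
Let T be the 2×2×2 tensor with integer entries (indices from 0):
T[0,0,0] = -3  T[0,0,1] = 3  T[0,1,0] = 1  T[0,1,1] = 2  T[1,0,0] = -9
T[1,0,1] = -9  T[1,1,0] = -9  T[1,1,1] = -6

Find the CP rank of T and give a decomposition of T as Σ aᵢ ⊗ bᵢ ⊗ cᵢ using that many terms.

rank(T) = 2

Lower bound: in the mode-2 unfolding of T (rows indexed by j, columns by (i,k)) the 2×2 minor on rows j ∈ {0, 1}, columns (i,k) ∈ {(0,0), (0,1)} is det [[-3, 3], [1, 2]] = -9 ≠ 0, so that unfolding has rank ≥ 2 and hence rank(T) ≥ 2 (CP rank is at least every unfolding rank, though it can be larger).
Upper bound: with S_k = T[:,:,k], the two rank-1 terms a₁b₁ᵀ, a₂b₂ᵀ are the rank-1 members of the pencil x·S₀ + y·S₁.
det(x·S₀ + y·S₁) is 36·x² + 18·xy = 18·(2·x + y)(x), vanishing at (x:y) = (1:-2) and (0:1).
M₁ = S₀ − 2·S₁ = [[-9, -3], [9, 3]] = (-3)·[1, -1][3, 1]ᵀ and M₂ = S₁ = [[3, 2], [-9, -6]] = [1, -3][3, 2]ᵀ, so take a₁ = [1, -1], b₁ = [3, 1], a₂ = [1, -3], b₂ = [3, 2].
Each slice is an integer combination of E₁ = a₁b₁ᵀ and E₂ = a₂b₂ᵀ: S₀ = −3·E₁ + 2·E₂, S₁ = E₂; reading off coefficients, c₁ = [-3, 0] and c₂ = [2, 1].
Hence T = [1, -1] ⊗ [3, 1] ⊗ [-3, 0] + [1, -3] ⊗ [3, 2] ⊗ [2, 1], so rank(T) ≤ 2.
These bounds meet, so rank(T) = 2.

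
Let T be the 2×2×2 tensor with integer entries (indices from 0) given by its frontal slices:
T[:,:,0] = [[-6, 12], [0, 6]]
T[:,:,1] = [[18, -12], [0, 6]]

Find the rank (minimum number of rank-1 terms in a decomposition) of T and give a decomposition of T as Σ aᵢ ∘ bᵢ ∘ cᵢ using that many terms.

rank(T) = 2

Lower bound: the mode-2 unfolding of T (rows indexed by j, columns by (i,k) = (0,0), (0,1), (1,0), (1,1)) is [[-6, 18, 0, 0], [12, -12, 6, 6]].
There the 2×2 minor on rows j ∈ {0, 1}, columns (i,k) ∈ {(0,0), (0,1)} is det [[-6, 18], [12, -12]] = -144 ≠ 0, so this unfolding has rank ≥ 2; CP rank is at least every unfolding rank, so rank(T) ≥ 2. (This is only a lower bound: in general the CP rank may exceed every unfolding rank, so we still need to exhibit 2 rank-1 terms summing to T.)
Upper bound — finding two terms. Write S_k = T[:,:,k] for the frontal slices: S₀ = [[-6, 12], [0, 6]], S₁ = [[18, -12], [0, 6]].
If T = a₁ ∘ b₁ ∘ c₁ + a₂ ∘ b₂ ∘ c₂ then each S_k = c₁[k]·a₁b₁ᵀ + c₂[k]·a₂b₂ᵀ. S₀ and S₁ are linearly independent, so a₁b₁ᵀ and a₂b₂ᵀ must span the same plane of matrices: they are the rank-1 matrices of the form x·S₀ + y·S₁.
det(x·S₀ + y·S₁) is −36·x² + 72·xy + 108·y² = (-36)·(x − 3·y)(x + y), vanishing at (x:y) = (3:1) and (1:-1).
M₁ = 3·S₀ + S₁ = [[0, 24], [0, 24]] = 24·[1, 1][0, 1]ᵀ and M₂ = S₀ − S₁ = [[-24, 24], [0, 0]] = (-24)·[1, 0][1, -1]ᵀ, so take a₁ = [1, 1], b₁ = [0, 1], a₂ = [1, 0], b₂ = [1, -1].
Each slice is an integer combination of E₁ = a₁b₁ᵀ and E₂ = a₂b₂ᵀ: S₀ = 6·E₁ − 6·E₂, S₁ = 6·E₁ + 18·E₂; reading off coefficients, c₁ = [6, 6] and c₂ = [-6, 18].
Hence T = [1, 1] ∘ [0, 1] ∘ [6, 6] + [1, 0] ∘ [1, -1] ∘ [-6, 18], so rank(T) ≤ 2.
These bounds meet, so rank(T) = 2.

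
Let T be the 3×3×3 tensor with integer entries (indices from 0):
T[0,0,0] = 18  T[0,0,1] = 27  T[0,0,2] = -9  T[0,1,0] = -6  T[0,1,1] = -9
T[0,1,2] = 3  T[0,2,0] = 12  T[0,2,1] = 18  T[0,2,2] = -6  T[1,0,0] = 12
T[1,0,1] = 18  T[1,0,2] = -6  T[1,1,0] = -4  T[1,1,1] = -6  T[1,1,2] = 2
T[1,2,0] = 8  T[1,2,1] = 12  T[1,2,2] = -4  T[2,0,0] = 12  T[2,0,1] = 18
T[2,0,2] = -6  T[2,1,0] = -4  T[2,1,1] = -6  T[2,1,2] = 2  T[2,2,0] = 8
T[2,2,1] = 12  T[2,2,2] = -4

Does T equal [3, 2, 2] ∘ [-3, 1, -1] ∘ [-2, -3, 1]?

Reconstruct entry (0,2,0) from the claimed factors: Σₗ aₗ[0]bₗ[2]cₗ[0] = (3)·(-1)·(-2) = 6, but T[0,2,0] = 12. The claim is false.

No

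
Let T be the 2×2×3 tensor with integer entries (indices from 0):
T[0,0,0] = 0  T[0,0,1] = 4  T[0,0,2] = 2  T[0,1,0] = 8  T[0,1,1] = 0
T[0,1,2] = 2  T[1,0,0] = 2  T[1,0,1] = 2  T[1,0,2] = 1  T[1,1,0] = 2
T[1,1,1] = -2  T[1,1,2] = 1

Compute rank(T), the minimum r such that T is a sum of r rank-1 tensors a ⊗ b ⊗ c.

Lower bound: the mode-3 unfolding of T (rows indexed by k, columns by (i,j) = (0,0), (0,1), (1,0), (1,1)) is [[0, 8, 2, 2], [4, 0, 2, -2], [2, 2, 1, 1]].
There the 3×3 minor on rows k ∈ {0, 1, 2}, columns (i,j) ∈ {(0,0), (0,1), (1,0)} is det [[0, 8, 2], [4, 0, 2], [2, 2, 1]] = 16 ≠ 0, so this unfolding has rank ≥ 3; CP rank is at least every unfolding rank, so rank(T) ≥ 3. (Flattening ranks never certify an upper bound on CP rank; for that we must actually write T with 3 rank-1 terms.)
Upper bound: T is a sum of 3 rank-1 terms, T = [1, 0] ⊗ [1, -1] ⊗ [-4, 0, 0] + [1, 1] ⊗ [0, 1] ⊗ [0, -4, 0] + [2, 1] ⊗ [1, 1] ⊗ [2, 2, 1] (written with every a and b primitive with positive leading entry and the scale carried by c; CP decompositions are not unique, and this one is verified by expanding entrywise), so rank(T) ≤ 3.
These bounds meet, so rank(T) = 3.
Check entry T[1,1,0] = 2: (0)·(-1)·(-4) + (1)·(1)·(0) + (1)·(1)·(2) = 2.

3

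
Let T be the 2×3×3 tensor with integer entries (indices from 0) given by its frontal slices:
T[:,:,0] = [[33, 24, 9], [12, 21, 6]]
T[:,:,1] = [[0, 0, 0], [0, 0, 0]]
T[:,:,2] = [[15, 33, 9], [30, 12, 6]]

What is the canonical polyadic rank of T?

Lower bound: in the mode-1 unfolding of T (rows indexed by i, columns by (j,k)) the 2×2 minor on rows i ∈ {0, 1}, columns (j,k) ∈ {(0,0), (0,2)} is det [[33, 15], [12, 30]] = 810 ≠ 0, so that unfolding has rank ≥ 2 and hence rank(T) ≥ 2 (CP rank is at least every unfolding rank, though it can be larger).
Upper bound: with S_k = T[:,:,k], the two rank-1 terms a₁b₁ᵀ, a₂b₂ᵀ are the rank-1 members of the pencil x·S₀ + y·S₂.
The 2×2 minor of x·S₀ + y·S₂ on rows {0,1}, columns {0,1} is 405·x² − 405·xy − 810·y² = 405·(x − 2·y)(x + y), vanishing at (x:y) = (2:1) and (1:-1).
M₁ = 2·S₀ + S₂ = [[81, 81, 27], [54, 54, 18]] = 9·(3, 2)(3, 3, 1)ᵀ and M₂ = S₀ − S₂ = [[18, -9, 0], [-18, 9, 0]] = 9·(1, -1)(2, -1, 0)ᵀ, so take a₁ = (3, 2), b₁ = (3, 3, 1), a₂ = (1, -1), b₂ = (2, -1, 0).
Each slice is an integer combination of E₁ = a₁b₁ᵀ and E₂ = a₂b₂ᵀ: S₀ = 3·E₁ + 3·E₂, S₁ = 0, S₂ = 3·E₁ − 6·E₂; reading off coefficients, c₁ = (3, 0, 3) and c₂ = (3, 0, -6).
Hence T = (3, 2) ⊗ (3, 3, 1) ⊗ (3, 0, 3) + (1, -1) ⊗ (2, -1, 0) ⊗ (3, 0, -6), so rank(T) ≤ 2.
These bounds meet, so rank(T) = 2.

2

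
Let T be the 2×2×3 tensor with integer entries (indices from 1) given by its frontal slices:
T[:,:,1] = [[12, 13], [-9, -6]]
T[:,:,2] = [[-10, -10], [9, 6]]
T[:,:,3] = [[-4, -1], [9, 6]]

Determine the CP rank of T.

Lower bound: the mode-2 unfolding of T (rows indexed by j, columns by (i,k) = (1,1), (1,2), (1,3), (2,1), (2,2), (2,3)) is [[12, -10, -4, -9, 9, 9], [13, -10, -1, -6, 6, 6]].
There the 2×2 minor on rows j ∈ {1, 2}, columns (i,k) ∈ {(1,1), (1,2)} is det [[12, -10], [13, -10]] = 10 ≠ 0, so this unfolding has rank ≥ 2; CP rank is at least every unfolding rank, so rank(T) ≥ 2. (This is only a lower bound: in general the CP rank may exceed every unfolding rank, so we still need to exhibit 2 rank-1 terms summing to T.)
Upper bound — finding two terms. Write S_k = T[:,:,k] for the frontal slices: S₁ = [[12, 13], [-9, -6]], S₂ = [[-10, -10], [9, 6]], S₃ = [[-4, -1], [9, 6]].
If T = a₁ ⊗ b₁ ⊗ c₁ + a₂ ⊗ b₂ ⊗ c₂ then each S_k = c₁[k]·a₁b₁ᵀ + c₂[k]·a₂b₂ᵀ. S₁ and S₂ are linearly independent, so a₁b₁ᵀ and a₂b₂ᵀ must span the same plane of matrices: they are the rank-1 matrices of the form x·S₁ + y·S₂.
det(x·S₁ + y·S₂) is 45·x² − 75·xy + 30·y² = 15·(3·x − 2·y)(x − y), vanishing at (x:y) = (2:3) and (1:1).
M₁ = 2·S₁ + 3·S₂ = [[-6, -4], [9, 6]] = −[2, -3][3, 2]ᵀ and M₂ = S₁ + S₂ = [[2, 3], [0, 0]] = [1, 0][2, 3]ᵀ, so take a₁ = [2, -3], b₁ = [3, 2], a₂ = [1, 0], b₂ = [2, 3].
Each slice is an integer combination of E₁ = a₁b₁ᵀ and E₂ = a₂b₂ᵀ: S₁ = E₁ + 3·E₂, S₂ = −E₁ − 2·E₂, S₃ = −E₁ + E₂; reading off coefficients, c₁ = [1, -1, -1] and c₂ = [3, -2, 1].
Hence T = [2, -3] ⊗ [3, 2] ⊗ [1, -1, -1] + [1, 0] ⊗ [2, 3] ⊗ [3, -2, 1], so rank(T) ≤ 2.
These bounds meet, so rank(T) = 2.

2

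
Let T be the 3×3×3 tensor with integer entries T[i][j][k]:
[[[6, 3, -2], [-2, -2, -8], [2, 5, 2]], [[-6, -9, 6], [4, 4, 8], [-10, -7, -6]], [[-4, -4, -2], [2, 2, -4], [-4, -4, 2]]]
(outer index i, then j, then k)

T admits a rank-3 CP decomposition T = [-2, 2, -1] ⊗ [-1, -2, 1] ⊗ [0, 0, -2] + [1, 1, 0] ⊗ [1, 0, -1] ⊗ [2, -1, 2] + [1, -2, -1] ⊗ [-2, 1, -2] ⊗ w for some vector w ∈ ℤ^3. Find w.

w = [-2, -2, 0]

Subtract the known terms from T to get the rank-1 residual R = [1, -2, -1] ⊗ [-2, 1, -2] ⊗ w, so R[i,j,k] = a[i]·b[j]·w[k]. Pick indices with nonzero a[0]·b[0] = (1)·(-2) = -2. Only the fibre through (0,0,·) is needed: R[0,0,:] = T[0,0,:] − Σₗ aₗ[0]bₗ[0]cₗ = [6, 3, -2] − (-2)·(-1)·[0, 0, -2] − (1)·(1)·[2, -1, 2] = [4, 4, 0]. Then w[k] = R[0,0,k] / -2 for each k, giving w = [4, 4, 0] / -2 = [-2, -2, 0].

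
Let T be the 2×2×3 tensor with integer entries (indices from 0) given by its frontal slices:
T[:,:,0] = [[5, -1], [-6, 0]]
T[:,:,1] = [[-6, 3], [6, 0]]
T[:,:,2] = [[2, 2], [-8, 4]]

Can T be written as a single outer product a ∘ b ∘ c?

The mode-3 unfolding of T (rows indexed by k, columns by (i,j) = (0,0), (0,1), (1,0), (1,1)) is [[5, -1, -6, 0], [-6, 3, 6, 0], [2, 2, -8, 4]].
There the 3×3 minor on rows k ∈ {0, 1, 2}, columns (i,j) ∈ {(0,0), (0,1), (1,0)} is det [[5, -1, -6], [-6, 3, 6], [2, 2, -8]] = -36 ≠ 0, so this unfolding has rank ≥ 3; CP rank is at least every unfolding rank, so rank(T) ≥ 3.
In particular rank(T) ≥ 3 > 1, so T is not rank-1.

No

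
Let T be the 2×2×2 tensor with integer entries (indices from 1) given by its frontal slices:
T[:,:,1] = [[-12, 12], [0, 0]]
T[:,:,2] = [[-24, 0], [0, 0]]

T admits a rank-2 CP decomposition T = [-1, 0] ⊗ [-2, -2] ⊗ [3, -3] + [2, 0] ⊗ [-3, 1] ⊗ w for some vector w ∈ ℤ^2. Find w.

w = [3, 3]

Subtract the known terms from T to get the rank-1 residual R = [2, 0] ⊗ [-3, 1] ⊗ w, so R[i,j,k] = a[i]·b[j]·w[k]. Pick indices with nonzero a[1]·b[1] = (2)·(-3) = -6. Only the fibre through (1,1,·) is needed: R[1,1,:] = T[1,1,:] − Σₗ aₗ[1]bₗ[1]cₗ = [-12, -24] − (-1)·(-2)·[3, -3] = [-18, -18]. Then w[k] = R[1,1,k] / -6 for each k, giving w = [-18, -18] / -6 = [3, 3].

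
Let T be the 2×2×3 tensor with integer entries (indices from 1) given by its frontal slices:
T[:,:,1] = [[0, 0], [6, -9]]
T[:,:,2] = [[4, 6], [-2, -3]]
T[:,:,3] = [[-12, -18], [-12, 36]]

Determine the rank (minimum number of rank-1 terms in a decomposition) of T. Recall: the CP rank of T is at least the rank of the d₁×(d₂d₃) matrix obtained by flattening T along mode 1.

Lower bound: the mode-3 unfolding of T (rows indexed by k, columns by (i,j) = (1,1), (1,2), (2,1), (2,2)) is [[0, 0, 6, -9], [4, 6, -2, -3], [-12, -18, -12, 36]].
There the 2×2 minor on rows k ∈ {1, 2}, columns (i,j) ∈ {(1,1), (2,1)} is det [[0, 6], [4, -2]] = -24 ≠ 0, so this unfolding has rank ≥ 2; CP rank is at least every unfolding rank, so rank(T) ≥ 2. (Unfolding ranks only ever bound the CP rank from below — rank(T) can be strictly larger than all of them — so the matching upper bound has to come from an explicit 2-term decomposition.)
Upper bound — finding two terms. Write S_k = T[:,:,k] for the frontal slices: S₁ = [[0, 0], [6, -9]], S₂ = [[4, 6], [-2, -3]], S₃ = [[-12, -18], [-12, 36]].
If T = a₁ ⊗ b₁ ⊗ c₁ + a₂ ⊗ b₂ ⊗ c₂ then each S_k = c₁[k]·a₁b₁ᵀ + c₂[k]·a₂b₂ᵀ. S₁ and S₂ are linearly independent, so a₁b₁ᵀ and a₂b₂ᵀ must span the same plane of matrices: they are the rank-1 matrices of the form x·S₁ + y·S₂.
det(x·S₁ + y·S₂) is −72·xy = (-72)·(y)(x), vanishing at (x:y) = (1:0) and (0:1).
M₁ = S₁ = [[0, 0], [6, -9]] = 3·[0, 1][2, -3]ᵀ and M₂ = S₂ = [[4, 6], [-2, -3]] = [2, -1][2, 3]ᵀ, so take a₁ = [0, 1], b₁ = [2, -3], a₂ = [2, -1], b₂ = [2, 3].
Each slice is an integer combination of E₁ = a₁b₁ᵀ and E₂ = a₂b₂ᵀ: S₁ = 3·E₁, S₂ = E₂, S₃ = −9·E₁ − 3·E₂; reading off coefficients, c₁ = [3, 0, -9] and c₂ = [0, 1, -3].
Hence T = [0, 1] ⊗ [2, -3] ⊗ [3, 0, -9] + [2, -1] ⊗ [2, 3] ⊗ [0, 1, -3], so rank(T) ≤ 2.
These bounds meet, so rank(T) = 2.

2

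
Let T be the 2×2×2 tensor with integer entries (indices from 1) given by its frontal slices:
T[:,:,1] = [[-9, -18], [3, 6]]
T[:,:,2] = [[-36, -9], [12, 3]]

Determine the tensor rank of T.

Lower bound: the mode-3 unfolding of T (rows indexed by k, columns by (i,j) = (1,1), (1,2), (2,1), (2,2)) is [[-9, -18, 3, 6], [-36, -9, 12, 3]].
There the 2×2 minor on rows k ∈ {1, 2}, columns (i,j) ∈ {(1,1), (1,2)} is det [[-9, -18], [-36, -9]] = -567 ≠ 0, so this unfolding has rank ≥ 2; CP rank is at least every unfolding rank, so rank(T) ≥ 2. (Flattening ranks never certify an upper bound on CP rank; for that we must actually write T with 2 rank-1 terms.)
Upper bound — finding two terms. Every mode-1 slice of T is a multiple of one matrix: T[i,:,:] = a[i]·M with a = (3, -1) and M = [[-3, -12], [-6, -3]] (rows indexed by j, columns by k). So it suffices to write M as a sum of two rank-1 matrices.
Splitting M by its rows (j = 1, 2), M = (1, 0)(-3, -12)ᵀ + (0, 1)(-6, -3)ᵀ.
Hence T = (3, -1) (x) (1, 0) (x) (-3, -12) + (3, -1) (x) (0, 1) (x) (-6, -3), so rank(T) ≤ 2.
These bounds meet, so rank(T) = 2.

2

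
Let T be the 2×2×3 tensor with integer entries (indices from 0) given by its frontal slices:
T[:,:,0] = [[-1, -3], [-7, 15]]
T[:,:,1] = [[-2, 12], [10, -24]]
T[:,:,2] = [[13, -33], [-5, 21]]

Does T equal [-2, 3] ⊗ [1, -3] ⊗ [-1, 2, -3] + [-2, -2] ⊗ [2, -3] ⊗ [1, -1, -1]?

No

Reconstruct entry (0,0,0) from the claimed factors: Σₗ aₗ[0]bₗ[0]cₗ[0] = (-2)·(1)·(-1) + (-2)·(2)·(1) = -2, but T[0,0,0] = -1. The claim is false.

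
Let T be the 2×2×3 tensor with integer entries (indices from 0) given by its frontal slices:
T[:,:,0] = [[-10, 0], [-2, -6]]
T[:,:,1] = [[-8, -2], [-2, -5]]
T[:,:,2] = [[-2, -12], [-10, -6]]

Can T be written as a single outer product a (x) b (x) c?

The mode-3 unfolding of T (rows indexed by k, columns by (i,j) = (0,0), (0,1), (1,0), (1,1)) is [[-10, 0, -2, -6], [-8, -2, -2, -5], [-2, -12, -10, -6]].
There the 3×3 minor on rows k ∈ {0, 1, 2}, columns (i,j) ∈ {(0,0), (0,1), (1,0)} is det [[-10, 0, -2], [-8, -2, -2], [-2, -12, -10]] = -144 ≠ 0, so this unfolding has rank ≥ 3; CP rank is at least every unfolding rank, so rank(T) ≥ 3.
In particular rank(T) ≥ 3 > 1, so T is not rank-1.

No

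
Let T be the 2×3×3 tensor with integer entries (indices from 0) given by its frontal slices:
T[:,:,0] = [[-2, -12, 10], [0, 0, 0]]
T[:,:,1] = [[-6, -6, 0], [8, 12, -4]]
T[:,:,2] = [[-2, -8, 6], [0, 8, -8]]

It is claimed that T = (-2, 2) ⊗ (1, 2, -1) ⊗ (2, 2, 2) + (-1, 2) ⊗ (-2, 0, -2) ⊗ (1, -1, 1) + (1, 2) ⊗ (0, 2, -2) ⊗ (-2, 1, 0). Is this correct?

Yes

Reconstruct entrywise from the claimed factors. For example, T[0,2,2] = 6 and Σₗ aₗ[0]bₗ[2]cₗ[2] = (-2)·(-1)·(2) + (-1)·(-2)·(1) + (1)·(-2)·(0) = 6; checking all 18 entries, every one matches. The claim holds.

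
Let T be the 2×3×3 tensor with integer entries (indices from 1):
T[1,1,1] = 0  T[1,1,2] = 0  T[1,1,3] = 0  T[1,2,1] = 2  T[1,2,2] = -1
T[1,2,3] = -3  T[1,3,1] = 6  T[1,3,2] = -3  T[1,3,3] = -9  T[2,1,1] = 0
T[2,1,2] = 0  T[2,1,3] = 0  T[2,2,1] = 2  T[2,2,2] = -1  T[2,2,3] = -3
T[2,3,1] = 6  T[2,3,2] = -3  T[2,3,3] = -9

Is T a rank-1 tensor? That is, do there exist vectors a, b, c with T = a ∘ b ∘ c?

If T = a ∘ b ∘ c then every fibre of T is a multiple of the corresponding factor, so read the factors off the fibres through the nonzero entry T[1,2,1] = 2.
The mode-1 fibre T[:,2,1] = [2, 2] gives a = (1, 1) (primitive direction); the mode-2 fibre T[1,:,1] = [0, 2, 6] gives b = (0, 1, 3); then c[k] = T[1,2,k] / (a[1]·b[2]) = [2, -1, -3] / 1 = (2, -1, -3).
Expanding (1, 1) ∘ (0, 1, 3) ∘ (2, -1, -3) reproduces all 18 entries of T, so T = (1, 1) ∘ (0, 1, 3) ∘ (2, -1, -3) and rank(T) ≤ 1.
Equivalently every frontal slice T[:,:,k] is c[k] times the rank-1 matrix (1, 1) ∘ (0, 1, 3). So T has rank 1 (it is nonzero).

Yes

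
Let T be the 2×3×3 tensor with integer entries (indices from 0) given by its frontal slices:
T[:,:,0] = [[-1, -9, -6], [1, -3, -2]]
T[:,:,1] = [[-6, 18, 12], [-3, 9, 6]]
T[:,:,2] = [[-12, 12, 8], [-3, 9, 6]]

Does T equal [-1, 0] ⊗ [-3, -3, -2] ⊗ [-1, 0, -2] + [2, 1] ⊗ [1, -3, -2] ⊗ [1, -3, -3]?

Yes

Reconstruct entrywise from the claimed factors. For example, T[1,2,0] = -2 and Σₗ aₗ[1]bₗ[2]cₗ[0] = (0)·(-2)·(-1) + (1)·(-2)·(1) = -2; checking all 18 entries, every one matches. The claim holds.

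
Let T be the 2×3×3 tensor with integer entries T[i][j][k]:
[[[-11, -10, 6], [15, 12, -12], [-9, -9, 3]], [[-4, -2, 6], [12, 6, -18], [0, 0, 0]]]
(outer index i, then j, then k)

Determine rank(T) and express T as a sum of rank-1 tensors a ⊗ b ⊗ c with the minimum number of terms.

rank(T) = 2

Lower bound: the mode-2 unfolding of T (rows indexed by j, columns by (i,k) = (0,0), (0,1), (0,2), (1,0), (1,1), (1,2)) is [[-11, -10, 6, -4, -2, 6], [15, 12, -12, 12, 6, -18], [-9, -9, 3, 0, 0, 0]].
There the 2×2 minor on rows j ∈ {0, 1}, columns (i,k) ∈ {(0,0), (0,1)} is det [[-11, -10], [15, 12]] = 18 ≠ 0, so this unfolding has rank ≥ 2; CP rank is at least every unfolding rank, so rank(T) ≥ 2. (This is only a lower bound: in general the CP rank may exceed every unfolding rank, so we still need to exhibit 2 rank-1 terms summing to T.)
Upper bound — finding two terms. Write S_k = T[:,:,k] for the frontal slices: S₀ = [[-11, 15, -9], [-4, 12, 0]], S₁ = [[-10, 12, -9], [-2, 6, 0]], S₂ = [[6, -12, 3], [6, -18, 0]].
If T = a₁ ⊗ b₁ ⊗ c₁ + a₂ ⊗ b₂ ⊗ c₂ then each S_k = c₁[k]·a₁b₁ᵀ + c₂[k]·a₂b₂ᵀ. S₀ and S₁ are linearly independent, so a₁b₁ᵀ and a₂b₂ᵀ must span the same plane of matrices: they are the rank-1 matrices of the form x·S₀ + y·S₁.
The 2×2 minor of x·S₀ + y·S₁ on rows {0,1}, columns {0,1} is −72·x² − 108·xy − 36·y² = (-36)·(x + y)(2·x + y), vanishing at (x:y) = (1:-1) and (1:-2).
M₁ = S₀ − S₁ = [[-1, 3, 0], [-2, 6, 0]] = −[1, 2][1, -3, 0]ᵀ and M₂ = S₀ − 2·S₁ = [[9, -9, 9], [0, 0, 0]] = 9·[1, 0][1, -1, 1]ᵀ, so take a₁ = [1, 2], b₁ = [1, -3, 0], a₂ = [1, 0], b₂ = [1, -1, 1].
Each slice is an integer combination of E₁ = a₁b₁ᵀ and E₂ = a₂b₂ᵀ: S₀ = −2·E₁ − 9·E₂, S₁ = −E₁ − 9·E₂, S₂ = 3·E₁ + 3·E₂; reading off coefficients, c₁ = [-2, -1, 3] and c₂ = [-9, -9, 3].
Hence T = [1, 2] ⊗ [1, -3, 0] ⊗ [-2, -1, 3] + [1, 0] ⊗ [1, -1, 1] ⊗ [-9, -9, 3], so rank(T) ≤ 2.
These bounds meet, so rank(T) = 2.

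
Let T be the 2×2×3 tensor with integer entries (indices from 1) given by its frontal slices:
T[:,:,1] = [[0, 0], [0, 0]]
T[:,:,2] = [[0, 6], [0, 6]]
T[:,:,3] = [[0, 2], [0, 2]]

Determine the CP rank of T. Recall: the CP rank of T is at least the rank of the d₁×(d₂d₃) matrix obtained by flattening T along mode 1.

1

Lower bound: T ≠ 0 (e.g. T[1,2,2] = 6), so rank(T) ≥ 1.
Upper bound: the mode-1 fibre T[:,2,2] = [6, 6] gives a = [1, 1] (primitive direction); the mode-2 fibre T[1,:,2] = [0, 6] gives b = [0, 1]; then c[k] = T[1,2,k] / (a[1]·b[2]) = [0, 6, 2] / 1 = [0, 6, 2].
Expanding [1, 1] ⊗ [0, 1] ⊗ [0, 6, 2] reproduces all 12 entries of T, so T = [1, 1] ⊗ [0, 1] ⊗ [0, 6, 2] and rank(T) ≤ 1.
These bounds meet, so rank(T) = 1.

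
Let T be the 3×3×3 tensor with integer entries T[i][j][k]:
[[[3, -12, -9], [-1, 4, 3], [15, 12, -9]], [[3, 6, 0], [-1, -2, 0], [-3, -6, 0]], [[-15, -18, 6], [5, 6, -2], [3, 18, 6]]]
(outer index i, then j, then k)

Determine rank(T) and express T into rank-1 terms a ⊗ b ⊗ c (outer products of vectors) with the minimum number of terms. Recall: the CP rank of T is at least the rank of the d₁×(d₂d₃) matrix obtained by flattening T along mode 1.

rank(T) = 2

Lower bound: the mode-2 unfolding of T (rows indexed by j, columns by (i,k) = (0,0), (0,1), (0,2), (1,0), (1,1), (1,2), (2,0), (2,1), (2,2)) is [[3, -12, -9, 3, 6, 0, -15, -18, 6], [-1, 4, 3, -1, -2, 0, 5, 6, -2], [15, 12, -9, -3, -6, 0, 3, 18, 6]].
There the 2×2 minor on rows j ∈ {0, 2}, columns (i,k) ∈ {(0,0), (0,1)} is det [[3, -12], [15, 12]] = 216 ≠ 0, so this unfolding has rank ≥ 2; CP rank is at least every unfolding rank, so rank(T) ≥ 2. (Unfolding ranks only ever bound the CP rank from below — rank(T) can be strictly larger than all of them — so the matching upper bound has to come from an explicit 2-term decomposition.)
Upper bound — finding two terms. Write S_k = T[:,:,k] for the frontal slices: S₀ = [[3, -1, 15], [3, -1, -3], [-15, 5, 3]], S₁ = [[-12, 4, 12], [6, -2, -6], [-18, 6, 18]], S₂ = [[-9, 3, -9], [0, 0, 0], [6, -2, 6]].
If T = a₁ ⊗ b₁ ⊗ c₁ + a₂ ⊗ b₂ ⊗ c₂ then each S_k = c₁[k]·a₁b₁ᵀ + c₂[k]·a₂b₂ᵀ. S₀ and S₁ are linearly independent, so a₁b₁ᵀ and a₂b₂ᵀ must span the same plane of matrices: they are the rank-1 matrices of the form x·S₀ + y·S₁.
The 2×2 minor of x·S₀ + y·S₁ on rows {0,1}, columns {0,2} is −54·x² − 108·xy = (-54)·(x + 2·y)(x), vanishing at (x:y) = (2:-1) and (0:1).
M₁ = 2·S₀ − S₁ = [[18, -6, 18], [0, 0, 0], [-12, 4, -12]] = 2·(3, 0, -2)(3, -1, 3)ᵀ and M₂ = S₁ = [[-12, 4, 12], [6, -2, -6], [-18, 6, 18]] = (-2)·(2, -1, 3)(3, -1, -3)ᵀ, so take a₁ = (3, 0, -2), b₁ = (3, -1, 3), a₂ = (2, -1, 3), b₂ = (3, -1, -3).
Each slice is an integer combination of E₁ = a₁b₁ᵀ and E₂ = a₂b₂ᵀ: S₀ = E₁ − E₂, S₁ = −2·E₂, S₂ = −E₁; reading off coefficients, c₁ = (1, 0, -1) and c₂ = (-1, -2, 0).
Hence T = (3, 0, -2) ⊗ (3, -1, 3) ⊗ (1, 0, -1) + (2, -1, 3) ⊗ (3, -1, -3) ⊗ (-1, -2, 0), so rank(T) ≤ 2.
These bounds meet, so rank(T) = 2.
Check entry T[1,2,1] = -6: (0)·(3)·(0) + (-1)·(-3)·(-2) = -6.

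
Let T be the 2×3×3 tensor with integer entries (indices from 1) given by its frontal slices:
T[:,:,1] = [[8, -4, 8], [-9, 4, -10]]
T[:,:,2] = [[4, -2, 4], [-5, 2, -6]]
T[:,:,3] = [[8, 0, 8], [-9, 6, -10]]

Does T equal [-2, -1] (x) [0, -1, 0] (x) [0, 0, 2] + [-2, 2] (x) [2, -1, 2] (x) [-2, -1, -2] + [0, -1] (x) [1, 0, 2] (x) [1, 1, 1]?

Reconstruct entrywise from the claimed factors. For example, T[2,3,1] = -10 and Σₗ aₗ[2]bₗ[3]cₗ[1] = (-1)·(0)·(0) + (2)·(2)·(-2) + (-1)·(2)·(1) = -10; checking all 18 entries, every one matches. The claim holds.

Yes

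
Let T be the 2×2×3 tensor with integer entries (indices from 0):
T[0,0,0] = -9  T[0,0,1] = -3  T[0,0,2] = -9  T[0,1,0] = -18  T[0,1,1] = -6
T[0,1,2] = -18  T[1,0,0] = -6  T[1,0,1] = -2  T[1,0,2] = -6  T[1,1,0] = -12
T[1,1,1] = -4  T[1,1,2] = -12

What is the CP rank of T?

Lower bound: T ≠ 0 (e.g. T[0,0,0] = -9), so rank(T) ≥ 1.
Upper bound: if T = a (x) b (x) c then every fibre of T is a multiple of the corresponding factor, so read the factors off the fibres through the nonzero entry T[0,0,0] = -9.
The mode-1 fibre T[:,0,0] = [-9, -6] gives a = [3, 2] (primitive direction); the mode-2 fibre T[0,:,0] = [-9, -18] gives b = [1, 2]; then c[k] = T[0,0,k] / (a[0]·b[0]) = [-9, -3, -9] / 3 = [-3, -1, -3].
Expanding [3, 2] (x) [1, 2] (x) [-3, -1, -3] reproduces all 12 entries of T, so T = [3, 2] (x) [1, 2] (x) [-3, -1, -3] and rank(T) ≤ 1.
These bounds meet, so rank(T) = 1.

1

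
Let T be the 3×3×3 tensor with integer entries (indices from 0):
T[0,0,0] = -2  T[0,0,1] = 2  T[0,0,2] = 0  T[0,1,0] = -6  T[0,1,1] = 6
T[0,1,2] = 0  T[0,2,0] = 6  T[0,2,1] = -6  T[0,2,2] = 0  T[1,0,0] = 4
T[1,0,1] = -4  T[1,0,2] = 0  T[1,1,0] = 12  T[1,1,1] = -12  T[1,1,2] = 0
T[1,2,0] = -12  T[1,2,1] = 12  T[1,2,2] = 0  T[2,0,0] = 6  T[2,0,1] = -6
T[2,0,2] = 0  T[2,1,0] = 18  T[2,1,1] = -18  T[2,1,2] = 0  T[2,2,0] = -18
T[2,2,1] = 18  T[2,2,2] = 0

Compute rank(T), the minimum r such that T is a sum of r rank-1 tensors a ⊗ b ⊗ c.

Lower bound: T ≠ 0 (e.g. T[0,0,0] = -2), so rank(T) ≥ 1.
Upper bound: if T = a ⊗ b ⊗ c then every fibre of T is a multiple of the corresponding factor, so read the factors off the fibres through the nonzero entry T[0,0,0] = -2.
The mode-1 fibre T[:,0,0] = [-2, 4, 6] gives a = [1, -2, -3] (primitive direction); the mode-2 fibre T[0,:,0] = [-2, -6, 6] gives b = [1, 3, -3]; then c[k] = T[0,0,k] / (a[0]·b[0]) = [-2, 2, 0] / 1 = [-2, 2, 0].
Expanding [1, -2, -3] ⊗ [1, 3, -3] ⊗ [-2, 2, 0] reproduces all 27 entries of T, so T = [1, -2, -3] ⊗ [1, 3, -3] ⊗ [-2, 2, 0] and rank(T) ≤ 1.
These bounds meet, so rank(T) = 1.
Check entry T[2,2,2] = 0: (-3)·(-3)·(0) = 0.

1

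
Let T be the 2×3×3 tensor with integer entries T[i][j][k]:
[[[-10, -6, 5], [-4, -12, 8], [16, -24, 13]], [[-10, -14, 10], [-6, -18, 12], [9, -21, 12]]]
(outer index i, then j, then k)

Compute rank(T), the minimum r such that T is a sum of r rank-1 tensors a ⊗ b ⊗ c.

Lower bound: the mode-3 unfolding of T (rows indexed by k, columns by (i,j) = (0,0), (0,1), (0,2), (1,0), (1,1), (1,2)) is [[-10, -4, 16, -10, -6, 9], [-6, -12, -24, -14, -18, -21], [5, 8, 13, 10, 12, 12]].
There the 2×2 minor on rows k ∈ {0, 1}, columns (i,j) ∈ {(0,0), (0,1)} is det [[-10, -4], [-6, -12]] = 96 ≠ 0, so this unfolding has rank ≥ 2; CP rank is at least every unfolding rank, so rank(T) ≥ 2. (Flattening ranks never certify an upper bound on CP rank; for that we must actually write T with 2 rank-1 terms.)
Upper bound — finding two terms. Write S_k = T[:,:,k] for the frontal slices: S₀ = [[-10, -4, 16], [-10, -6, 9]], S₁ = [[-6, -12, -24], [-14, -18, -21]], S₂ = [[5, 8, 13], [10, 12, 12]].
If T = a₁ ⊗ b₁ ⊗ c₁ + a₂ ⊗ b₂ ⊗ c₂ then each S_k = c₁[k]·a₁b₁ᵀ + c₂[k]·a₂b₂ᵀ. S₀ and S₁ are linearly independent, so a₁b₁ᵀ and a₂b₂ᵀ must span the same plane of matrices: they are the rank-1 matrices of the form x·S₀ + y·S₁.
The 2×2 minor of x·S₀ + y·S₁ on rows {0,1}, columns {0,1} is 20·x² + 40·xy − 60·y² = 20·(x + 3·y)(x − y), vanishing at (x:y) = (3:-1) and (1:1).
M₁ = 3·S₀ − S₁ = [[-24, 0, 72], [-16, 0, 48]] = (-8)·[3, 2][1, 0, -3]ᵀ and M₂ = S₀ + S₁ = [[-16, -16, -8], [-24, -24, -12]] = (-4)·[2, 3][2, 2, 1]ᵀ, so take a₁ = [3, 2], b₁ = [1, 0, -3], a₂ = [2, 3], b₂ = [2, 2, 1].
Each slice is an integer combination of E₁ = a₁b₁ᵀ and E₂ = a₂b₂ᵀ: S₀ = −2·E₁ − E₂, S₁ = 2·E₁ − 3·E₂, S₂ = −E₁ + 2·E₂; reading off coefficients, c₁ = [-2, 2, -1] and c₂ = [-1, -3, 2].
Hence T = [3, 2] ⊗ [1, 0, -3] ⊗ [-2, 2, -1] + [2, 3] ⊗ [2, 2, 1] ⊗ [-1, -3, 2], so rank(T) ≤ 2.
These bounds meet, so rank(T) = 2.
Check entry T[1,2,1] = -21: (2)·(-3)·(2) + (3)·(1)·(-3) = -21.

2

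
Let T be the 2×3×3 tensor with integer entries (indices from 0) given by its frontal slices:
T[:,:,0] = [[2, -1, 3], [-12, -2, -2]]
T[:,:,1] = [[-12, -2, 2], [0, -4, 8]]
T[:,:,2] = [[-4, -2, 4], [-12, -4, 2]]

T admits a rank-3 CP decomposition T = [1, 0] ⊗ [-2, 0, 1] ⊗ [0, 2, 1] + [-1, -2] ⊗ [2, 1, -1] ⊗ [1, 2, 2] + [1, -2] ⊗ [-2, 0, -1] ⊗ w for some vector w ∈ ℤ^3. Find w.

w = [-2, 2, -1]

Subtract the known terms from T to get the rank-1 residual R = [1, -2] ⊗ [-2, 0, -1] ⊗ w, so R[i,j,k] = a[i]·b[j]·w[k]. Pick indices with nonzero a[0]·b[0] = (1)·(-2) = -2. Only the fibre through (0,0,·) is needed: R[0,0,:] = T[0,0,:] − Σₗ aₗ[0]bₗ[0]cₗ = [2, -12, -4] − (1)·(-2)·[0, 2, 1] − (-1)·(2)·[1, 2, 2] = [4, -4, 2]. Then w[k] = R[0,0,k] / -2 for each k, giving w = [4, -4, 2] / -2 = [-2, 2, -1].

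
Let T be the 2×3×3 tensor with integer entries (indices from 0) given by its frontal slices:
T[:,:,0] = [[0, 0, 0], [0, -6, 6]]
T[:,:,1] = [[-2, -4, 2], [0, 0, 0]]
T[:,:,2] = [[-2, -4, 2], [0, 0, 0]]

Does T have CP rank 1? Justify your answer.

The mode-2 unfolding of T (rows indexed by j, columns by (i,k) = (0,0), (0,1), (0,2), (1,0), (1,1), (1,2)) is [[0, -2, -2, 0, 0, 0], [0, -4, -4, -6, 0, 0], [0, 2, 2, 6, 0, 0]].
There the 2×2 minor on rows j ∈ {0, 1}, columns (i,k) ∈ {(0,1), (1,0)} is det [[-2, 0], [-4, -6]] = 12 ≠ 0, so this unfolding has rank ≥ 2; CP rank is at least every unfolding rank, so rank(T) ≥ 2.
In particular rank(T) ≥ 2 > 1, so T is not rank-1.

No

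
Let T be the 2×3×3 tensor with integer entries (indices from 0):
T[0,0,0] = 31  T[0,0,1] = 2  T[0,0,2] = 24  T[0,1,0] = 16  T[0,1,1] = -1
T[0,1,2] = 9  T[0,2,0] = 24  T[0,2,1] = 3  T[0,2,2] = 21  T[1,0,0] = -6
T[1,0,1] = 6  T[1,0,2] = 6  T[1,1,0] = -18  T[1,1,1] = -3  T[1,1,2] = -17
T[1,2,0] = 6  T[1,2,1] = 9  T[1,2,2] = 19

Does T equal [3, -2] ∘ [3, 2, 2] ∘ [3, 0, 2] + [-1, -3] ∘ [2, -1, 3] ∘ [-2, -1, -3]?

Reconstruct entrywise from the claimed factors. For example, T[0,2,2] = 21 and Σₗ aₗ[0]bₗ[2]cₗ[2] = (3)·(2)·(2) + (-1)·(3)·(-3) = 21; checking all 18 entries, every one matches. The claim holds.

Yes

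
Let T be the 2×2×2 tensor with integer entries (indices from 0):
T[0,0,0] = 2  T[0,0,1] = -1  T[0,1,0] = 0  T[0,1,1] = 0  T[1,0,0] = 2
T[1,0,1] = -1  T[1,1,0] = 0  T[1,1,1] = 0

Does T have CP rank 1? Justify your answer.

If T = a ∘ b ∘ c then every fibre of T is a multiple of the corresponding factor, so read the factors off the fibres through the nonzero entry T[0,0,0] = 2.
The mode-1 fibre T[:,0,0] = [2, 2] gives a = [1, 1] (primitive direction); the mode-2 fibre T[0,:,0] = [2, 0] gives b = [1, 0]; then c[k] = T[0,0,k] / (a[0]·b[0]) = [2, -1] / 1 = [2, -1].
Expanding [1, 1] ∘ [1, 0] ∘ [2, -1] reproduces all 8 entries of T, so T = [1, 1] ∘ [1, 0] ∘ [2, -1] and rank(T) ≤ 1.
Equivalently every frontal slice T[:,:,k] is c[k] times the rank-1 matrix [1, 1] ∘ [1, 0]. So T has rank 1 (it is nonzero).

Yes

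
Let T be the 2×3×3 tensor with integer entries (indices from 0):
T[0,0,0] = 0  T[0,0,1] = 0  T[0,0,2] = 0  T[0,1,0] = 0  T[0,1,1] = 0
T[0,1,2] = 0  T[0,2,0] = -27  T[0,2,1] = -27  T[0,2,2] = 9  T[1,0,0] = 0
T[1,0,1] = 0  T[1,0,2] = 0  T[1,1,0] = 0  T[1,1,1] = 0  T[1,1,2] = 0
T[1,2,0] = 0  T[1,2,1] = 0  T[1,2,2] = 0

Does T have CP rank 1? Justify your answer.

Yes

The mode-1 fibre T[:,2,0] = [-27, 0] gives a = (1, 0) (primitive direction); the mode-2 fibre T[0,:,0] = [0, 0, -27] gives b = (0, 0, 1); then c[k] = T[0,2,k] / (a[0]·b[2]) = [-27, -27, 9] / 1 = (-27, -27, 9).
Expanding (1, 0) ∘ (0, 0, 1) ∘ (-27, -27, 9) reproduces all 18 entries of T, so T = (1, 0) ∘ (0, 0, 1) ∘ (-27, -27, 9) and rank(T) ≤ 1.
Equivalently every frontal slice T[:,:,k] is c[k] times the rank-1 matrix (1, 0) ∘ (0, 0, 1). So T has rank 1 (it is nonzero).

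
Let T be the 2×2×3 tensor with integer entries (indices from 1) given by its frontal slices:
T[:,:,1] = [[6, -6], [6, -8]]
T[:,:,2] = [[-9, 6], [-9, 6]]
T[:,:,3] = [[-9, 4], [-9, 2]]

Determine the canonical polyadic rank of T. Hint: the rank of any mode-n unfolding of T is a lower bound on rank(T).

2

Lower bound: the mode-2 unfolding of T (rows indexed by j, columns by (i,k) = (1,1), (1,2), (1,3), (2,1), (2,2), (2,3)) is [[6, -9, -9, 6, -9, -9], [-6, 6, 4, -8, 6, 2]].
There the 2×2 minor on rows j ∈ {1, 2}, columns (i,k) ∈ {(1,1), (1,2)} is det [[6, -9], [-6, 6]] = -18 ≠ 0, so this unfolding has rank ≥ 2; CP rank is at least every unfolding rank, so rank(T) ≥ 2. (Unfolding ranks only ever bound the CP rank from below — rank(T) can be strictly larger than all of them — so the matching upper bound has to come from an explicit 2-term decomposition.)
Upper bound — finding two terms. Write S_k = T[:,:,k] for the frontal slices: S₁ = [[6, -6], [6, -8]], S₂ = [[-9, 6], [-9, 6]], S₃ = [[-9, 4], [-9, 2]].
If T = a₁ ⊗ b₁ ⊗ c₁ + a₂ ⊗ b₂ ⊗ c₂ then each S_k = c₁[k]·a₁b₁ᵀ + c₂[k]·a₂b₂ᵀ. S₁ and S₂ are linearly independent, so a₁b₁ᵀ and a₂b₂ᵀ must span the same plane of matrices: they are the rank-1 matrices of the form x·S₁ + y·S₂.
det(x·S₁ + y·S₂) is −12·x² + 18·xy = (-6)·(2·x − 3·y)(x), vanishing at (x:y) = (3:2) and (0:1).
M₁ = 3·S₁ + 2·S₂ = [[0, -6], [0, -12]] = (-6)·[1, 2][0, 1]ᵀ and M₂ = S₂ = [[-9, 6], [-9, 6]] = (-3)·[1, 1][3, -2]ᵀ, so take a₁ = [1, 2], b₁ = [0, 1], a₂ = [1, 1], b₂ = [3, -2].
Each slice is an integer combination of E₁ = a₁b₁ᵀ and E₂ = a₂b₂ᵀ: S₁ = −2·E₁ + 2·E₂, S₂ = −3·E₂, S₃ = −2·E₁ − 3·E₂; reading off coefficients, c₁ = [-2, 0, -2] and c₂ = [2, -3, -3].
Hence T = [1, 2] ⊗ [0, 1] ⊗ [-2, 0, -2] + [1, 1] ⊗ [3, -2] ⊗ [2, -3, -3], so rank(T) ≤ 2.
These bounds meet, so rank(T) = 2.
Check entry T[2,2,3] = 2: (2)·(1)·(-2) + (1)·(-2)·(-3) = 2.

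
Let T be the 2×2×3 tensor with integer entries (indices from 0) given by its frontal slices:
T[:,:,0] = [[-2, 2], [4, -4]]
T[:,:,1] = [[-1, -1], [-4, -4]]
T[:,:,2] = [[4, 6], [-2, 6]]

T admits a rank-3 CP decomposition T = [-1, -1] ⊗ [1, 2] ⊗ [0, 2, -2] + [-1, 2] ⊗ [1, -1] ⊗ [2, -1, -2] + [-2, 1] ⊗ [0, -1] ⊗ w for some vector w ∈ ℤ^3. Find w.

w = [0, 2, 2]

Subtract the known terms from T to get the rank-1 residual R = [-2, 1] ⊗ [0, -1] ⊗ w, so R[i,j,k] = a[i]·b[j]·w[k]. Pick indices with nonzero a[0]·b[1] = (-2)·(-1) = 2. Only the fibre through (0,1,·) is needed: R[0,1,:] = T[0,1,:] − Σₗ aₗ[0]bₗ[1]cₗ = [2, -1, 6] − (-1)·(2)·[0, 2, -2] − (-1)·(-1)·[2, -1, -2] = [0, 4, 4]. Then w[k] = R[0,1,k] / 2 for each k, giving w = [0, 4, 4] / 2 = [0, 2, 2].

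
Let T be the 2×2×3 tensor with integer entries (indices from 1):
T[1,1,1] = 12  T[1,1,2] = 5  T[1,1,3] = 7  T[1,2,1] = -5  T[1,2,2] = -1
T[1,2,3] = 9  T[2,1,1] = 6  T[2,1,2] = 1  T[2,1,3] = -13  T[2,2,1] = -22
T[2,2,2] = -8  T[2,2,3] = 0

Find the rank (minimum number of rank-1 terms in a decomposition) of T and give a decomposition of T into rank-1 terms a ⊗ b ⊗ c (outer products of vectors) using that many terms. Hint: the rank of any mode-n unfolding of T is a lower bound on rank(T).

rank(T) = 2

Lower bound: in the mode-1 unfolding of T (rows indexed by i, columns by (j,k)) the 2×2 minor on rows i ∈ {1, 2}, columns (j,k) ∈ {(1,1), (1,2)} is det [[12, 5], [6, 1]] = -18 ≠ 0, so that unfolding has rank ≥ 2 and hence rank(T) ≥ 2 (CP rank is at least every unfolding rank, though it can be larger).
Upper bound: with S_k = T[:,:,k], the two rank-1 terms a₁b₁ᵀ, a₂b₂ᵀ are the rank-1 members of the pencil x·S₁ + y·S₂.
det(x·S₁ + y·S₂) is −234·x² − 195·xy − 39·y² = (-39)·(2·x + y)(3·x + y), vanishing at (x:y) = (1:-2) and (1:-3).
M₁ = S₁ − 2·S₂ = [[2, -3], [4, -6]] = (1, 2)(2, -3)ᵀ and M₂ = S₁ − 3·S₂ = [[-3, -2], [3, 2]] = −(1, -1)(3, 2)ᵀ, so take a₁ = (1, 2), b₁ = (2, -3), a₂ = (1, -1), b₂ = (3, 2).
Each slice is an integer combination of E₁ = a₁b₁ᵀ and E₂ = a₂b₂ᵀ: S₁ = 3·E₁ + 2·E₂, S₂ = E₁ + E₂, S₃ = −E₁ + 3·E₂; reading off coefficients, c₁ = (3, 1, -1) and c₂ = (2, 1, 3).
Hence T = (1, 2) ⊗ (2, -3) ⊗ (3, 1, -1) + (1, -1) ⊗ (3, 2) ⊗ (2, 1, 3), so rank(T) ≤ 2.
These bounds meet, so rank(T) = 2.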